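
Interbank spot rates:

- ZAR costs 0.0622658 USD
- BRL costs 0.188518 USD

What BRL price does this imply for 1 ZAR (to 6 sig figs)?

ZAR/BRL = 0.330291

1 ZAR × 0.0622658 = 0.0622658 USD
0.0622658 USD ÷ 0.188518 = 0.330291 BRL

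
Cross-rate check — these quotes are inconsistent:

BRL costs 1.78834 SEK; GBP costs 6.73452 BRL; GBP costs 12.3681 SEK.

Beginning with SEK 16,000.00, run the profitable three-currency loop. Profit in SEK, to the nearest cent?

Profitable loop is SEK → BRL → GBP → SEK:
SEK 16,000.00 ÷ 1.78834 = BRL 8,946.84
BRL 8,946.84 ÷ 6.73452 = GBP 1,328.51
GBP 1,328.51 × 12.3681 = SEK 16,431.08
Profit = SEK 16,431.08 − SEK 16,000.00

Profit: SEK 431.08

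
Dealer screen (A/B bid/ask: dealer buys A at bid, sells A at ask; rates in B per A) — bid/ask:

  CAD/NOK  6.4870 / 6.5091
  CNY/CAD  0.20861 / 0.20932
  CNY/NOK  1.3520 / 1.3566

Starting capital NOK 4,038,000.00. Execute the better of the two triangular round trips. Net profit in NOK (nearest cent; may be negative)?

Net result: NOK -9,962.33 (no profitable arbitrage after spreads)

Best loop NOK → CNY → CAD → NOK:
NOK 4,038,000.00 ÷ 1.3566 (buy CNY at ask) = CNY 2,976,559.04
CNY 2,976,559.04 × 0.20861 (sell CNY at bid) = CAD 620,939.98
CAD 620,939.98 × 6.4870 (sell CAD at bid) = NOK 4,028,037.67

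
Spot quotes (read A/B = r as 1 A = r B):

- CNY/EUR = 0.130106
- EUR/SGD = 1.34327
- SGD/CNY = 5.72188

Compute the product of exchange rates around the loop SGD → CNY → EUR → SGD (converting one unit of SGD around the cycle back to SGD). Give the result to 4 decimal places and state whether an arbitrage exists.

Around SGD → CNY → EUR → SGD: 1 × 5.72188 × 0.130106 × 1.34327 = 0.999999
Product ≈ 1 (deviation 0.000%, within rounding noise).

1.0000 (no arbitrage)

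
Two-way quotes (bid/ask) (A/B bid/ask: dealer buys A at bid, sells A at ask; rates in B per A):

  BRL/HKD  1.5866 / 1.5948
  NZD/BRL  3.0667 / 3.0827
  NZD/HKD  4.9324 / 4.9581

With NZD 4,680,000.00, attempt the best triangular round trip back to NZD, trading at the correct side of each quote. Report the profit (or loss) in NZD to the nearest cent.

Net profit: NZD 15,335.75

Best loop NZD → HKD → BRL → NZD:
NZD 4,680,000.00 × 4.9324 (sell NZD at bid) = HKD 23,083,632.00
HKD 23,083,632.00 ÷ 1.5948 (buy BRL at ask) = BRL 14,474,311.51
BRL 14,474,311.51 ÷ 3.0827 (buy NZD at ask) = NZD 4,695,335.75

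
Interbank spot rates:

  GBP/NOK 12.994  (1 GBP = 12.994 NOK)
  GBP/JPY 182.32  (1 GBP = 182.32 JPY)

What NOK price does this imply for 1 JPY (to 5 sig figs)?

JPY/NOK = 0.071270

1 JPY ÷ 182.32 = 0.00548486 GBP
0.00548486 GBP × 12.994 = 0.0712703 NOK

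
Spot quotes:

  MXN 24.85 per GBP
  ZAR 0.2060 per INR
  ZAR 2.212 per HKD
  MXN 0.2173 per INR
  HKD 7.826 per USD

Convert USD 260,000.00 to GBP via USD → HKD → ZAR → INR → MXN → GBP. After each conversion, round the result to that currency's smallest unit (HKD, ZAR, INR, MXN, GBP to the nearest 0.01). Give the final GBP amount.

GBP 191,057.65

USD 260,000.00 × 7.826 = HKD 2,034,760.00
HKD 2,034,760.00 × 2.212 = ZAR 4,500,889.12
ZAR 4,500,889.12 ÷ 0.2060 = INR 21,848,976.31
INR 21,848,976.31 × 0.2173 = MXN 4,747,782.55
MXN 4,747,782.55 ÷ 24.85 = GBP 191,057.65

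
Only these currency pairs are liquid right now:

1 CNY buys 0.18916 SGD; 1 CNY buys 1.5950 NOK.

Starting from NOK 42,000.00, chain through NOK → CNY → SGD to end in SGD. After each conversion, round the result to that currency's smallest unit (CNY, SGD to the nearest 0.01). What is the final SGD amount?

NOK 42,000.00 ÷ 1.5950 = CNY 26,332.29
CNY 26,332.29 × 0.18916 = SGD 4,981.02

SGD 4,981.02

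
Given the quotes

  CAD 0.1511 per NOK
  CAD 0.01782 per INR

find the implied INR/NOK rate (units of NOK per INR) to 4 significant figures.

INR/NOK = 0.1179

1 INR × 0.01782 = 0.01782 CAD
0.01782 CAD ÷ 0.1511 = 0.117935 NOK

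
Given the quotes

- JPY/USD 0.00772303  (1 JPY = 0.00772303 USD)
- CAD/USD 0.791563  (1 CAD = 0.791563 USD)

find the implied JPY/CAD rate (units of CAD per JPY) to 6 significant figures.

JPY/CAD = 0.00975668

1 JPY × 0.00772303 = 0.00772303 USD
0.00772303 USD ÷ 0.791563 = 0.00975668 CAD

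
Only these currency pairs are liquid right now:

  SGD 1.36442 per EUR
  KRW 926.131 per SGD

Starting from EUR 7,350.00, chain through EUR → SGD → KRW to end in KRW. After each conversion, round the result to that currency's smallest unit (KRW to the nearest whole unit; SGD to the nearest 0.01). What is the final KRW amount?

KRW 9,287,695

EUR 7,350.00 × 1.36442 = SGD 10,028.49
SGD 10,028.49 × 926.131 = KRW 9,287,695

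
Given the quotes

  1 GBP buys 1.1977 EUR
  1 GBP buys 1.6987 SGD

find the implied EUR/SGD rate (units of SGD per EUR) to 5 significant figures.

1 EUR ÷ 1.1977 = 0.834934 GBP
0.834934 GBP × 1.6987 = 1.4183 SGD

EUR/SGD = 1.4183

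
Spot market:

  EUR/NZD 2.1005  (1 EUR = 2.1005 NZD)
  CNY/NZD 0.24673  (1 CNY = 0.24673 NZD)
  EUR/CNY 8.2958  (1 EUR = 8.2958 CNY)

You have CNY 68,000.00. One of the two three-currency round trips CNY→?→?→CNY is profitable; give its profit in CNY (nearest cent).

Profit: CNY 1,783.28

Profitable loop is CNY → EUR → NZD → CNY:
CNY 68,000.00 ÷ 8.2958 = EUR 8,196.92
EUR 8,196.92 × 2.1005 = NZD 17,217.63
NZD 17,217.63 ÷ 0.24673 = CNY 69,783.28
Profit = CNY 69,783.28 − CNY 68,000.00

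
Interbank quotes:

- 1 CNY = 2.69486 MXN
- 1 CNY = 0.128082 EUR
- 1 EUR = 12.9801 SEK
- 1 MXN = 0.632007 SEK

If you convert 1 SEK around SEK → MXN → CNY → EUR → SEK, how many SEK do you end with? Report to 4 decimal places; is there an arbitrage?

0.9761 (arbitrage exists)

Around SEK → MXN → CNY → EUR → SEK: 1 ÷ 0.632007 ÷ 2.69486 × 0.128082 × 12.9801 = 0.976131
Product < 1; profitable direction is SEK → EUR → CNY → MXN → SEK.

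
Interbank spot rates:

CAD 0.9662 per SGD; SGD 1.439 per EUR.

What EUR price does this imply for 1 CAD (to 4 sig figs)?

CAD/EUR = 0.7192

1 CAD ÷ 0.9662 = 1.03498 SGD
1.03498 SGD ÷ 1.439 = 0.719237 EUR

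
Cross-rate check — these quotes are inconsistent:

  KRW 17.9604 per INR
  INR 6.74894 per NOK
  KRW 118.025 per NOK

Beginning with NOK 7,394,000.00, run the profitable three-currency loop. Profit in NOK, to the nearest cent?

Profitable loop is NOK → INR → KRW → NOK:
NOK 7,394,000.00 × 6.74894 = INR 49,901,662.36
INR 49,901,662.36 × 17.9604 = KRW 896,253,817
KRW 896,253,817 ÷ 118.025 = NOK 7,593,762.48
Profit = NOK 7,593,762.48 − NOK 7,394,000.00

Profit: NOK 199,762.48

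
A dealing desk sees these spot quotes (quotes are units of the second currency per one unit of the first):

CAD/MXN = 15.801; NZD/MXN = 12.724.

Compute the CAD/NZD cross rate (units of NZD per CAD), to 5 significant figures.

CAD/NZD = 1.2418

1 CAD × 15.801 = 15.801 MXN
15.801 MXN ÷ 12.724 = 1.24183 NZD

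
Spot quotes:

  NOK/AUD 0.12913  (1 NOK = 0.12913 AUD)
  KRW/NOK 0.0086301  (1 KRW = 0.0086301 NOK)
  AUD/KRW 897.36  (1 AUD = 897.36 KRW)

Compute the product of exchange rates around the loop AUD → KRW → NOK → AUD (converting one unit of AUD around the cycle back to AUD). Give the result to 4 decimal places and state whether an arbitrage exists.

1.0000 (no arbitrage)

Around AUD → KRW → NOK → AUD: 1 × 897.36 × 0.0086301 × 0.12913 = 1.000022
Product ≈ 1 (deviation 0.002%, within rounding noise).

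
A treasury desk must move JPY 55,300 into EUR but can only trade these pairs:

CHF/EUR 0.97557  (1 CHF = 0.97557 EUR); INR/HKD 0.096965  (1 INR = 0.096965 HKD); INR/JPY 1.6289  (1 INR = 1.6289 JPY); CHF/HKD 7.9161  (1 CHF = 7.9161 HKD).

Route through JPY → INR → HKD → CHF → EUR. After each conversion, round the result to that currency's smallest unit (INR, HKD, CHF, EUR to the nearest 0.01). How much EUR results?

EUR 405.69

JPY 55,300 ÷ 1.6289 = INR 33,949.29
INR 33,949.29 × 0.096965 = HKD 3,291.89
HKD 3,291.89 ÷ 7.9161 = CHF 415.85
CHF 415.85 × 0.97557 = EUR 405.69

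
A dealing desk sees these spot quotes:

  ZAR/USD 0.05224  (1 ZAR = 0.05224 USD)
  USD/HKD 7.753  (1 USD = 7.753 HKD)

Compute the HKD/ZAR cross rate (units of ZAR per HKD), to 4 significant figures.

HKD/ZAR = 2.469

1 HKD ÷ 7.753 = 0.128982 USD
0.128982 USD ÷ 0.05224 = 2.46903 ZAR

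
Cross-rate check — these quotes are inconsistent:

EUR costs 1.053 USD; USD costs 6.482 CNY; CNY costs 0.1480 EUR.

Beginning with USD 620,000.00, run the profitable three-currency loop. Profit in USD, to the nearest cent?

Profitable loop is USD → CNY → EUR → USD:
USD 620,000.00 × 6.482 = CNY 4,018,840.00
CNY 4,018,840.00 × 0.1480 = EUR 594,788.32
EUR 594,788.32 × 1.053 = USD 626,312.10
Profit = USD 626,312.10 − USD 620,000.00

Profit: USD 6,312.10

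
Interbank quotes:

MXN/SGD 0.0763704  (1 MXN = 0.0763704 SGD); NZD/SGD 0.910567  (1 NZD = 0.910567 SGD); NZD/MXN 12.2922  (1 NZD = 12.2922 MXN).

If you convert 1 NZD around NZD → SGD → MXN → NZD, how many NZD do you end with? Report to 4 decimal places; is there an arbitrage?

0.9700 (arbitrage exists)

Around NZD → SGD → MXN → NZD: 1 × 0.910567 ÷ 0.0763704 ÷ 12.2922 = 0.969968
Product < 1; profitable direction is NZD → MXN → SGD → NZD.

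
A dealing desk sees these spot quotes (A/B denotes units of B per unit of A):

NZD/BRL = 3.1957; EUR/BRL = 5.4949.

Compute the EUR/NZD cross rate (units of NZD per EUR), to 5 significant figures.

EUR/NZD = 1.7195

1 EUR × 5.4949 = 5.4949 BRL
5.4949 BRL ÷ 3.1957 = 1.71947 NZD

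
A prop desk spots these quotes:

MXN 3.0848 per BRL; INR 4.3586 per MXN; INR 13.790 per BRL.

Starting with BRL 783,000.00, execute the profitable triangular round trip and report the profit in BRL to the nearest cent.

Profit: BRL 20,067.41

Profitable loop is BRL → INR → MXN → BRL:
BRL 783,000.00 × 13.790 = INR 10,797,570.00
INR 10,797,570.00 ÷ 4.3586 = MXN 2,477,302.34
MXN 2,477,302.34 ÷ 3.0848 = BRL 803,067.41
Profit = BRL 803,067.41 − BRL 783,000.00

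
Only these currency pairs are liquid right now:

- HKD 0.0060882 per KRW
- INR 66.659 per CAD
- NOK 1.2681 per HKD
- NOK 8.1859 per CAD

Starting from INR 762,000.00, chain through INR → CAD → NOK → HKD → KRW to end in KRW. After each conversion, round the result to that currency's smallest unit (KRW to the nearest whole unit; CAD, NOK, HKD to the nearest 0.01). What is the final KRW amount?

KRW 12,120,486

INR 762,000.00 ÷ 66.659 = CAD 11,431.31
CAD 11,431.31 × 8.1859 = NOK 93,575.56
NOK 93,575.56 ÷ 1.2681 = HKD 73,791.94
HKD 73,791.94 ÷ 0.0060882 = KRW 12,120,486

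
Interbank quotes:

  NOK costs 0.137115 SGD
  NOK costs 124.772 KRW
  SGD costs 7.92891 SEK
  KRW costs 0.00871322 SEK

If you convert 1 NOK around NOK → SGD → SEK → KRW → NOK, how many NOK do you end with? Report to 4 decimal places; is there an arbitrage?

1.0000 (no arbitrage)

Around NOK → SGD → SEK → KRW → NOK: 1 × 0.137115 × 7.92891 ÷ 0.00871322 ÷ 124.772 = 1.000006
Product ≈ 1 (deviation 0.001%, within rounding noise).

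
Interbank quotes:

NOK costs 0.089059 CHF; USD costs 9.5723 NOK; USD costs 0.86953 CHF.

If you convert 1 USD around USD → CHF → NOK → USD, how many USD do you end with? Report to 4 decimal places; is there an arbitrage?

Around USD → CHF → NOK → USD: 1 × 0.86953 ÷ 0.089059 ÷ 9.5723 = 1.019977
Product > 1; profitable direction is USD → CHF → NOK → USD.

1.0200 (arbitrage exists)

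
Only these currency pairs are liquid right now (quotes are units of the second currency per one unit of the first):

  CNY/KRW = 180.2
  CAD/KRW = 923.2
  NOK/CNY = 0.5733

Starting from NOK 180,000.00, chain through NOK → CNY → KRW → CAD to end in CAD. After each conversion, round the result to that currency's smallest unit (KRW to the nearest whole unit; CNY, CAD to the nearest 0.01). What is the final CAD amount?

CAD 20,142.50

NOK 180,000.00 × 0.5733 = CNY 103,194.00
CNY 103,194.00 × 180.2 = KRW 18,595,559
KRW 18,595,559 ÷ 923.2 = CAD 20,142.50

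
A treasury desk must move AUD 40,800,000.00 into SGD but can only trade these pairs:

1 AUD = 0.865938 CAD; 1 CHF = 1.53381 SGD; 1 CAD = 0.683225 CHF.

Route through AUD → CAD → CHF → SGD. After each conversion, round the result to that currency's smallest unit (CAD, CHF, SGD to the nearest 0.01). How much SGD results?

SGD 37,023,909.48

AUD 40,800,000.00 × 0.865938 = CAD 35,330,270.40
CAD 35,330,270.40 × 0.683225 = CHF 24,138,523.99
CHF 24,138,523.99 × 1.53381 = SGD 37,023,909.48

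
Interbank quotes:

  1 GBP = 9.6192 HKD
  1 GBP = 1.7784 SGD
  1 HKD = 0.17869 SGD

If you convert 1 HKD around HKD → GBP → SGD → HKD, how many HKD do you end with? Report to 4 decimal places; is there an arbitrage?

Around HKD → GBP → SGD → HKD: 1 ÷ 9.6192 × 1.7784 ÷ 0.17869 = 1.034642
Product > 1; profitable direction is HKD → GBP → SGD → HKD.

1.0346 (arbitrage exists)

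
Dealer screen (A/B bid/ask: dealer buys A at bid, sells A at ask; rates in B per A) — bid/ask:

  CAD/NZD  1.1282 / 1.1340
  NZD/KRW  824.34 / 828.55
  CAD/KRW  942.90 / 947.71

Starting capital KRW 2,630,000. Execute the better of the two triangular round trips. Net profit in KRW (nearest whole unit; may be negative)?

Net profit: KRW 9,305

Best loop KRW → NZD → CAD → KRW:
KRW 2,630,000 ÷ 828.55 (buy NZD at ask) = NZD 3,174.22
NZD 3,174.22 ÷ 1.1340 (buy CAD at ask) = CAD 2,799.14
CAD 2,799.14 × 942.90 (sell CAD at bid) = KRW 2,639,305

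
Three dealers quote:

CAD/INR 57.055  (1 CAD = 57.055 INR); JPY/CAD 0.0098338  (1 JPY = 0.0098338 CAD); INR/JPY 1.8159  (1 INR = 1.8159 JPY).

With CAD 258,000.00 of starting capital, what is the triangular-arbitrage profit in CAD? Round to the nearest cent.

Profit: CAD 4,861.34

Profitable loop is CAD → INR → JPY → CAD:
CAD 258,000.00 × 57.055 = INR 14,720,190.00
INR 14,720,190.00 × 1.8159 = JPY 26,730,393
JPY 26,730,393 × 0.0098338 = CAD 262,861.34
Profit = CAD 262,861.34 − CAD 258,000.00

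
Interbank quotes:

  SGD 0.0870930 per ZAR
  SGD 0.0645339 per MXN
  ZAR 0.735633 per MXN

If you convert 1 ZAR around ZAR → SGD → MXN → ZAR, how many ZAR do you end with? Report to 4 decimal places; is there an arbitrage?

Around ZAR → SGD → MXN → ZAR: 1 × 0.0870930 ÷ 0.0645339 × 0.735633 = 0.992788
Product < 1; profitable direction is ZAR → MXN → SGD → ZAR.

0.9928 (arbitrage exists)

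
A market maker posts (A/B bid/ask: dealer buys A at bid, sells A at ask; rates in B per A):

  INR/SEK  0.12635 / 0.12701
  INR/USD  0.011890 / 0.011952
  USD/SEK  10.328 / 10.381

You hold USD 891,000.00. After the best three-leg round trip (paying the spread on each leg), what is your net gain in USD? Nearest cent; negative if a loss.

Best loop USD → INR → SEK → USD:
USD 891,000.00 ÷ 0.011952 (buy INR at ask) = INR 74,548,192.77
INR 74,548,192.77 × 0.12635 (sell INR at bid) = SEK 9,419,164.16
SEK 9,419,164.16 ÷ 10.381 (buy USD at ask) = USD 907,346.51

Net profit: USD 16,346.51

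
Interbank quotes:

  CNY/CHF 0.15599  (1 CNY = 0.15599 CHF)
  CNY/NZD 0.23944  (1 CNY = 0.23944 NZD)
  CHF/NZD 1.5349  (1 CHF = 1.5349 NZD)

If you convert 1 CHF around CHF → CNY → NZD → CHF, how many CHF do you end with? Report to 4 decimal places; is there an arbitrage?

Around CHF → CNY → NZD → CHF: 1 ÷ 0.15599 × 0.23944 ÷ 1.5349 = 1.000046
Product ≈ 1 (deviation 0.005%, within rounding noise).

1.0000 (no arbitrage)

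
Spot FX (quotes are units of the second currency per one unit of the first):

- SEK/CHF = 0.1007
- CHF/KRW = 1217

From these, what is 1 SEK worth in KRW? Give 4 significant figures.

1 SEK × 0.1007 = 0.1007 CHF
0.1007 CHF × 1217 = 122.552 KRW

SEK/KRW = 122.6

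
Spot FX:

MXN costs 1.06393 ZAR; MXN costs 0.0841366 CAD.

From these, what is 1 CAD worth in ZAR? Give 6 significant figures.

CAD/ZAR = 12.6453

1 CAD ÷ 0.0841366 = 11.8854 MXN
11.8854 MXN × 1.06393 = 12.6453 ZAR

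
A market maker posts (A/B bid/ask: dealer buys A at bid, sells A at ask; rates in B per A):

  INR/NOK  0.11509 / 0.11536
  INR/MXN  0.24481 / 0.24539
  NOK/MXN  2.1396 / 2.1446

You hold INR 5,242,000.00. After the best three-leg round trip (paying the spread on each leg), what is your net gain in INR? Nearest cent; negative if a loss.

Best loop INR → NOK → MXN → INR:
INR 5,242,000.00 × 0.11509 (sell INR at bid) = NOK 603,301.78
NOK 603,301.78 × 2.1396 (sell NOK at bid) = MXN 1,290,824.49
MXN 1,290,824.49 ÷ 0.24539 (buy INR at ask) = INR 5,260,297.85

Net profit: INR 18,297.85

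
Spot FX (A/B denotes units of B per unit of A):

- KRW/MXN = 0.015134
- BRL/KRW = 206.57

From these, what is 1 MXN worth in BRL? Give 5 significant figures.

MXN/BRL = 0.31987

1 MXN ÷ 0.015134 = 66.0764 KRW
66.0764 KRW ÷ 206.57 = 0.319874 BRL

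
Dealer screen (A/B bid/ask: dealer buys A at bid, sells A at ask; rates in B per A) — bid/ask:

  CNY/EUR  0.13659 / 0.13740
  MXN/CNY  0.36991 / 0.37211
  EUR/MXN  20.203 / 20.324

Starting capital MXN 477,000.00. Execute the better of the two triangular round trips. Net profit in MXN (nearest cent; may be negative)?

Net profit: MXN 9,910.59

Best loop MXN → CNY → EUR → MXN:
MXN 477,000.00 × 0.36991 (sell MXN at bid) = CNY 176,447.07
CNY 176,447.07 × 0.13659 (sell CNY at bid) = EUR 24,100.91
EUR 24,100.91 × 20.203 (sell EUR at bid) = MXN 486,910.59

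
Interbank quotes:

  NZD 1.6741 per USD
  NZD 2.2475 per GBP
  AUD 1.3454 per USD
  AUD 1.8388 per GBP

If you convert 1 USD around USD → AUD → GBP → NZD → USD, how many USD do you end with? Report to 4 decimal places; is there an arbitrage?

0.9823 (arbitrage exists)

Around USD → AUD → GBP → NZD → USD: 1 × 1.3454 ÷ 1.8388 × 2.2475 ÷ 1.6741 = 0.982280
Product < 1; profitable direction is USD → NZD → GBP → AUD → USD.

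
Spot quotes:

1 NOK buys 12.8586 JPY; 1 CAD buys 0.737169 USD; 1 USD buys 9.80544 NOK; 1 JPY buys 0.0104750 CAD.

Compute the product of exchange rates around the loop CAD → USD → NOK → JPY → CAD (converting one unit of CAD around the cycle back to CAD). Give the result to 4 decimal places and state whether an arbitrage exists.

Around CAD → USD → NOK → JPY → CAD: 1 × 0.737169 × 9.80544 × 12.8586 × 0.0104750 = 0.973603
Product < 1; profitable direction is CAD → JPY → NOK → USD → CAD.

0.9736 (arbitrage exists)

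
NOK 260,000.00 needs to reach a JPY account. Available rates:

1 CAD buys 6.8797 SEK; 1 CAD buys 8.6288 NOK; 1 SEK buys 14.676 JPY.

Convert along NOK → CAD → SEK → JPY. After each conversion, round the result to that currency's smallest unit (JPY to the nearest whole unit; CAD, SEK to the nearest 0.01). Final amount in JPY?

JPY 3,042,287

NOK 260,000.00 ÷ 8.6288 = CAD 30,131.65
CAD 30,131.65 × 6.8797 = SEK 207,296.71
SEK 207,296.71 × 14.676 = JPY 3,042,287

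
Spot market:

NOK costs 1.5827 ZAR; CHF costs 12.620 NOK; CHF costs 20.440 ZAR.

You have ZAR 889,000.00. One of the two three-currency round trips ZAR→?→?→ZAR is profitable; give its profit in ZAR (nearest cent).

Profit: ZAR 20,755.51

Profitable loop is ZAR → NOK → CHF → ZAR:
ZAR 889,000.00 ÷ 1.5827 = NOK 561,698.36
NOK 561,698.36 ÷ 12.620 = CHF 44,508.59
CHF 44,508.59 × 20.440 = ZAR 909,755.51
Profit = ZAR 909,755.51 − ZAR 889,000.00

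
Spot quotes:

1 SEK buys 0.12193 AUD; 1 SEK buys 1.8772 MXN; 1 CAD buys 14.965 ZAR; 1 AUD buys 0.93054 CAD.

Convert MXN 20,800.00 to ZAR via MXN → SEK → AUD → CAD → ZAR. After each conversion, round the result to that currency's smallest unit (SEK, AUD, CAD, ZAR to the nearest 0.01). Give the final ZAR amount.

MXN 20,800.00 ÷ 1.8772 = SEK 11,080.33
SEK 11,080.33 × 0.12193 = AUD 1,351.02
AUD 1,351.02 × 0.93054 = CAD 1,257.18
CAD 1,257.18 × 14.965 = ZAR 18,813.70

ZAR 18,813.70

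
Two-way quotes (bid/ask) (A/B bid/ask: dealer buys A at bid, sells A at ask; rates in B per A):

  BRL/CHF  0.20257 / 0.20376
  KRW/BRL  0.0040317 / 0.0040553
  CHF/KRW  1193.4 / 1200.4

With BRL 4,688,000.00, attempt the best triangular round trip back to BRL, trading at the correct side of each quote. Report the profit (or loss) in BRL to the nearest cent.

Net profit: BRL 38,282.72

Best loop BRL → KRW → CHF → BRL:
BRL 4,688,000.00 ÷ 0.0040553 (buy KRW at ask) = KRW 1,156,018,050
KRW 1,156,018,050 ÷ 1200.4 (buy CHF at ask) = CHF 963,027.37
CHF 963,027.37 ÷ 0.20376 (buy BRL at ask) = BRL 4,726,282.72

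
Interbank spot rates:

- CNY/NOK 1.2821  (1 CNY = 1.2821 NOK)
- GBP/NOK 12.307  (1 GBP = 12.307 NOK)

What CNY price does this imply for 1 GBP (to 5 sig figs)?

1 GBP × 12.307 = 12.307 NOK
12.307 NOK ÷ 1.2821 = 9.5991 CNY

GBP/CNY = 9.5991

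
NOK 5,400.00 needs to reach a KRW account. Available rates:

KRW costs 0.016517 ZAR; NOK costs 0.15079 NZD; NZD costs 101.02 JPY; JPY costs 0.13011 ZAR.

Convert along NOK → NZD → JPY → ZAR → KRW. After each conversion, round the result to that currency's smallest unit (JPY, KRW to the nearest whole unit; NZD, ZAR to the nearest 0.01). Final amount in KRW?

NOK 5,400.00 × 0.15079 = NZD 814.27
NZD 814.27 × 101.02 = JPY 82,258
JPY 82,258 × 0.13011 = ZAR 10,702.59
ZAR 10,702.59 ÷ 0.016517 = KRW 647,974

KRW 647,974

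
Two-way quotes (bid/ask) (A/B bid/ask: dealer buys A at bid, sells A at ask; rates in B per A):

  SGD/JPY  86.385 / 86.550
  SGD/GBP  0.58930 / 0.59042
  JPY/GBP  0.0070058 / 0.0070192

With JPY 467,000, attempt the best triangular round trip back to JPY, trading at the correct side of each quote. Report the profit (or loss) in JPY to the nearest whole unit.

Best loop JPY → GBP → SGD → JPY:
JPY 467,000 × 0.0070058 (sell JPY at bid) = GBP 3,271.71
GBP 3,271.71 ÷ 0.59042 (buy SGD at ask) = SGD 5,541.32
SGD 5,541.32 × 86.385 (sell SGD at bid) = JPY 478,687

Net profit: JPY 11,687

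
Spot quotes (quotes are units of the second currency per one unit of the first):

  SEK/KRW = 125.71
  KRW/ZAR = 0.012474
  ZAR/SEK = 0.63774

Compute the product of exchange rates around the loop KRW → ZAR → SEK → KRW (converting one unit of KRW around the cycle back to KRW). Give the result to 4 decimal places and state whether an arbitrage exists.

Around KRW → ZAR → SEK → KRW: 1 × 0.012474 × 0.63774 × 125.71 = 1.000044
Product ≈ 1 (deviation 0.004%, within rounding noise).

1.0000 (no arbitrage)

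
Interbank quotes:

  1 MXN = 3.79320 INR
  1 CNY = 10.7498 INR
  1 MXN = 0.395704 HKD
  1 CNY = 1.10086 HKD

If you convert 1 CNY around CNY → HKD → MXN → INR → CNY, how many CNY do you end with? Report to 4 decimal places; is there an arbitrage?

Around CNY → HKD → MXN → INR → CNY: 1 × 1.10086 ÷ 0.395704 × 3.79320 ÷ 10.7498 = 0.981673
Product < 1; profitable direction is CNY → INR → MXN → HKD → CNY.

0.9817 (arbitrage exists)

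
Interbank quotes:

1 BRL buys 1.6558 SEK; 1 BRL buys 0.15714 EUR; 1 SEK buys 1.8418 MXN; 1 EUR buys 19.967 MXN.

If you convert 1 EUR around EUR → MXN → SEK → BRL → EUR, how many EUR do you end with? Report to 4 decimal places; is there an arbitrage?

1.0288 (arbitrage exists)

Around EUR → MXN → SEK → BRL → EUR: 1 × 19.967 ÷ 1.8418 ÷ 1.6558 × 0.15714 = 1.028843
Product > 1; profitable direction is EUR → MXN → SEK → BRL → EUR.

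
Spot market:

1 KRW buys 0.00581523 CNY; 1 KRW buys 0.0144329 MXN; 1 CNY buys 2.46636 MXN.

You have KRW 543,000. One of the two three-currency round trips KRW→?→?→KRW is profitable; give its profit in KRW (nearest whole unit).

Profit: KRW 3,424

Profitable loop is KRW → MXN → CNY → KRW:
KRW 543,000 × 0.0144329 = MXN 7,837.06
MXN 7,837.06 ÷ 2.46636 = CNY 3,177.58
CNY 3,177.58 ÷ 0.00581523 = KRW 546,424
Profit = KRW 546,424 − KRW 543,000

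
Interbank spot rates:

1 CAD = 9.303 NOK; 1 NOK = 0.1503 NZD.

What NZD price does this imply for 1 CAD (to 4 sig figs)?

CAD/NZD = 1.398

1 CAD × 9.303 = 9.303 NOK
9.303 NOK × 0.1503 = 1.39824 NZD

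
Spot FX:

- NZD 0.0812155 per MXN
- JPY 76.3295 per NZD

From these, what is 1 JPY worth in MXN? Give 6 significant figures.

JPY/MXN = 0.161313

1 JPY ÷ 76.3295 = 0.0131011 NZD
0.0131011 NZD ÷ 0.0812155 = 0.161313 MXN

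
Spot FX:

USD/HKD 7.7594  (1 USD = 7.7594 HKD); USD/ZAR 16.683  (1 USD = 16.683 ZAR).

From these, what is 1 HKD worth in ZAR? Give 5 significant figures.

HKD/ZAR = 2.1500

1 HKD ÷ 7.7594 = 0.128876 USD
0.128876 USD × 16.683 = 2.15004 ZAR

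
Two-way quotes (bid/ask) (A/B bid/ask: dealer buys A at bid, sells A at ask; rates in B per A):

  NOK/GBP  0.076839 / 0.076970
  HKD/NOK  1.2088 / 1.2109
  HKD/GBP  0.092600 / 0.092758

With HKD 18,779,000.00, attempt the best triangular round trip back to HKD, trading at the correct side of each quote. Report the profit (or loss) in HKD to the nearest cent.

Net profit: HKD 25,303.04

Best loop HKD → NOK → GBP → HKD:
HKD 18,779,000.00 × 1.2088 (sell HKD at bid) = NOK 22,700,055.20
NOK 22,700,055.20 × 0.076839 (sell NOK at bid) = GBP 1,744,249.54
GBP 1,744,249.54 ÷ 0.092758 (buy HKD at ask) = HKD 18,804,303.04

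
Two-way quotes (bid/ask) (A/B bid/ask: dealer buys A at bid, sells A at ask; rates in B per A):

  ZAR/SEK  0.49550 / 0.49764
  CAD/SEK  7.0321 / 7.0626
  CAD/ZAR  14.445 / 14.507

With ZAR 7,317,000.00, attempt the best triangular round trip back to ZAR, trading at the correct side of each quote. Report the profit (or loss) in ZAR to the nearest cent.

Best loop ZAR → SEK → CAD → ZAR:
ZAR 7,317,000.00 × 0.49550 (sell ZAR at bid) = SEK 3,625,573.50
SEK 3,625,573.50 ÷ 7.0626 (buy CAD at ask) = CAD 513,348.27
CAD 513,348.27 × 14.445 (sell CAD at bid) = ZAR 7,415,315.78

Net profit: ZAR 98,315.78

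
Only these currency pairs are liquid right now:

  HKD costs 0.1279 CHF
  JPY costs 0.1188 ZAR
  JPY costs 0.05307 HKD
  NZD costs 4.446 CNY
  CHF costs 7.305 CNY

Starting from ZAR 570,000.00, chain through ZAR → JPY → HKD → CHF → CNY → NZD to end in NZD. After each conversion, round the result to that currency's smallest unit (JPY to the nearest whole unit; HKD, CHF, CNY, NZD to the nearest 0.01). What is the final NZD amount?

NZD 53,509.24

ZAR 570,000.00 ÷ 0.1188 = JPY 4,797,980
JPY 4,797,980 × 0.05307 = HKD 254,628.80
HKD 254,628.80 × 0.1279 = CHF 32,567.02
CHF 32,567.02 × 7.305 = CNY 237,902.08
CNY 237,902.08 ÷ 4.446 = NZD 53,509.24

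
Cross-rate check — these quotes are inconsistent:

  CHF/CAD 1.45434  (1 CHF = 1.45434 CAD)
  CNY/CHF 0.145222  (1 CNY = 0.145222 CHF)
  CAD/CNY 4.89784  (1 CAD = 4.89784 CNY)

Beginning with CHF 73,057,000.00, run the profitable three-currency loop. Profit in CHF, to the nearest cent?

Profitable loop is CHF → CAD → CNY → CHF:
CHF 73,057,000.00 × 1.45434 = CAD 106,249,717.38
CAD 106,249,717.38 × 4.89784 = CNY 520,394,115.77
CNY 520,394,115.77 × 0.145222 = CHF 75,572,674.28
Profit = CHF 75,572,674.28 − CHF 73,057,000.00

Profit: CHF 2,515,674.28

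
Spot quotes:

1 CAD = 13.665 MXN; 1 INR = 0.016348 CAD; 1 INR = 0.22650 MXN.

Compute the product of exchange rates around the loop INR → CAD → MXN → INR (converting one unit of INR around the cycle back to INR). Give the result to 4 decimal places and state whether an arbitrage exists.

0.9863 (arbitrage exists)

Around INR → CAD → MXN → INR: 1 × 0.016348 × 13.665 ÷ 0.22650 = 0.986293
Product < 1; profitable direction is INR → MXN → CAD → INR.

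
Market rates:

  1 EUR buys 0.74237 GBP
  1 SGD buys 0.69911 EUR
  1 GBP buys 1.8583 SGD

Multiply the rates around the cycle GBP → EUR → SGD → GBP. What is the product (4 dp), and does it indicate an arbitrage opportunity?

Around GBP → EUR → SGD → GBP: 1 ÷ 0.74237 ÷ 0.69911 ÷ 1.8583 = 1.036856
Product > 1; profitable direction is GBP → EUR → SGD → GBP.

1.0369 (arbitrage exists)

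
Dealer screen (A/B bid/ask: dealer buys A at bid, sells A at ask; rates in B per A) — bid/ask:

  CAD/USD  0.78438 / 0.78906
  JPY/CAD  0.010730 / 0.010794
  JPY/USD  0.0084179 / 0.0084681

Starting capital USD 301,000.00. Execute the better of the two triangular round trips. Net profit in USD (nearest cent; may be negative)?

Best loop USD → JPY → CAD → USD:
USD 301,000.00 ÷ 0.0084681 (buy JPY at ask) = JPY 35,545,164
JPY 35,545,164 × 0.010730 (sell JPY at bid) = CAD 381,399.61
CAD 381,399.61 × 0.78438 (sell CAD at bid) = USD 299,162.22

Net result: USD -1,837.78 (no profitable arbitrage after spreads)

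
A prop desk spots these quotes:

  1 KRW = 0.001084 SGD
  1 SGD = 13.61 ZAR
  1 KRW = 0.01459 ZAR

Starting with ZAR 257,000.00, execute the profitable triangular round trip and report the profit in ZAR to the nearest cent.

Profitable loop is ZAR → KRW → SGD → ZAR:
ZAR 257,000.00 ÷ 0.01459 = KRW 17,614,805
KRW 17,614,805 × 0.001084 = SGD 19,094.45
SGD 19,094.45 × 13.61 = ZAR 259,875.44
Profit = ZAR 259,875.44 − ZAR 257,000.00

Profit: ZAR 2,875.44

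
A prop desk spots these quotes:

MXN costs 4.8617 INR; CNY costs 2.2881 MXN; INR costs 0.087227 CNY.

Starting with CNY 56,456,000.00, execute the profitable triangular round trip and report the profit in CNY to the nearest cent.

Profitable loop is CNY → INR → MXN → CNY:
CNY 56,456,000.00 ÷ 0.087227 = INR 647,230,788.63
INR 647,230,788.63 ÷ 4.8617 = MXN 133,128,491.81
MXN 133,128,491.81 ÷ 2.2881 = CNY 58,182,986.67
Profit = CNY 58,182,986.67 − CNY 56,456,000.00

Profit: CNY 1,726,986.67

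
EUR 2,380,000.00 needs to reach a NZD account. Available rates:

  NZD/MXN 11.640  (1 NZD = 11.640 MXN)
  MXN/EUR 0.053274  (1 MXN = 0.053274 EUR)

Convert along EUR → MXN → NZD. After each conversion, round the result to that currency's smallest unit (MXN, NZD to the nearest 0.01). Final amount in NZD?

NZD 3,838,032.70

EUR 2,380,000.00 ÷ 0.053274 = MXN 44,674,700.60
MXN 44,674,700.60 ÷ 11.640 = NZD 3,838,032.70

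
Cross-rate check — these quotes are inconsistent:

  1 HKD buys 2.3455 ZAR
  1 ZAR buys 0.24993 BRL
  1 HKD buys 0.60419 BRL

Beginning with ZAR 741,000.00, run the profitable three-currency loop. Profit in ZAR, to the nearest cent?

Profitable loop is ZAR → HKD → BRL → ZAR:
ZAR 741,000.00 ÷ 2.3455 = HKD 315,924.11
HKD 315,924.11 × 0.60419 = BRL 190,878.19
BRL 190,878.19 ÷ 0.24993 = ZAR 763,726.60
Profit = ZAR 763,726.60 − ZAR 741,000.00

Profit: ZAR 22,726.60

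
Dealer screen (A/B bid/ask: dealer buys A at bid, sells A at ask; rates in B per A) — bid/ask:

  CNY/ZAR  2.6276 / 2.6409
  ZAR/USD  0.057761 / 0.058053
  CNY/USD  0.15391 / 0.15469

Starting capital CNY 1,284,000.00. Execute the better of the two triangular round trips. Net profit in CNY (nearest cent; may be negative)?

Net profit: CNY 5,006.89

Best loop CNY → USD → ZAR → CNY:
CNY 1,284,000.00 × 0.15391 (sell CNY at bid) = USD 197,620.44
USD 197,620.44 ÷ 0.058053 (buy ZAR at ask) = ZAR 3,404,138.29
ZAR 3,404,138.29 ÷ 2.6409 (buy CNY at ask) = CNY 1,289,006.89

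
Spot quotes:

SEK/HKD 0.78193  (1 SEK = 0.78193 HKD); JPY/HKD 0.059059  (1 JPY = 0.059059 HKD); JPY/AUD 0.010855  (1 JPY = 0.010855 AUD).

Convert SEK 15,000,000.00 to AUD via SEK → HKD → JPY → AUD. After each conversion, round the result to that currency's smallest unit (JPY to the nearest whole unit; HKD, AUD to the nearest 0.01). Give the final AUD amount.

SEK 15,000,000.00 × 0.78193 = HKD 11,728,950.00
HKD 11,728,950.00 ÷ 0.059059 = JPY 198,597,166
JPY 198,597,166 × 0.010855 = AUD 2,155,772.24

AUD 2,155,772.24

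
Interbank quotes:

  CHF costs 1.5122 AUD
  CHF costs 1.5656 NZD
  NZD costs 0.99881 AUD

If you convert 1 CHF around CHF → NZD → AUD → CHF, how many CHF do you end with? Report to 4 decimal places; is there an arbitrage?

1.0341 (arbitrage exists)

Around CHF → NZD → AUD → CHF: 1 × 1.5656 × 0.99881 ÷ 1.5122 = 1.034081
Product > 1; profitable direction is CHF → NZD → AUD → CHF.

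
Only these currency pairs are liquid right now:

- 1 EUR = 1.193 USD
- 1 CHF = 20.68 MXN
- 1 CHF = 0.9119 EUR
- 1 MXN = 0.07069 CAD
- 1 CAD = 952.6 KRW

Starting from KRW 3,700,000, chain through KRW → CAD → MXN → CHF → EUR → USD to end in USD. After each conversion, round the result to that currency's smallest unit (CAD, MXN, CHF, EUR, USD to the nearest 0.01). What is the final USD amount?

USD 2,890.48

KRW 3,700,000 ÷ 952.6 = CAD 3,884.11
CAD 3,884.11 ÷ 0.07069 = MXN 54,945.68
MXN 54,945.68 ÷ 20.68 = CHF 2,656.95
CHF 2,656.95 × 0.9119 = EUR 2,422.87
EUR 2,422.87 × 1.193 = USD 2,890.48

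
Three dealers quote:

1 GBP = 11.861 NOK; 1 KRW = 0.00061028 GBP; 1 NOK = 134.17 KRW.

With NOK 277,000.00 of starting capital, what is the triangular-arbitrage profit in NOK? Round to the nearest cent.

Profit: NOK 8,216.01

Profitable loop is NOK → GBP → KRW → NOK:
NOK 277,000.00 ÷ 11.861 = GBP 23,353.85
GBP 23,353.85 ÷ 0.00061028 = KRW 38,267,433
KRW 38,267,433 ÷ 134.17 = NOK 285,216.01
Profit = NOK 285,216.01 − NOK 277,000.00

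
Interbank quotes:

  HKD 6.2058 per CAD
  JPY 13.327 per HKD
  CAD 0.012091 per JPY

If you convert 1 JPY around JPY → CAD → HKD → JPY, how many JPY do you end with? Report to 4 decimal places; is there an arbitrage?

1.0000 (no arbitrage)

Around JPY → CAD → HKD → JPY: 1 × 0.012091 × 6.2058 × 13.327 = 0.999982
Product ≈ 1 (deviation 0.002%, within rounding noise).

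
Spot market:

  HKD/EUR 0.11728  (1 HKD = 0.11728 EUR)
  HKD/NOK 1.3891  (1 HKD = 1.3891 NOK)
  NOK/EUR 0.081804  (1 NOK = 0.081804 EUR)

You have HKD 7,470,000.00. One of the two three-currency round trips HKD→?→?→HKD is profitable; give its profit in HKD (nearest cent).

Profit: HKD 239,682.76

Profitable loop is HKD → EUR → NOK → HKD:
HKD 7,470,000.00 × 0.11728 = EUR 876,081.60
EUR 876,081.60 ÷ 0.081804 = NOK 10,709,520.32
NOK 10,709,520.32 ÷ 1.3891 = HKD 7,709,682.76
Profit = HKD 7,709,682.76 − HKD 7,470,000.00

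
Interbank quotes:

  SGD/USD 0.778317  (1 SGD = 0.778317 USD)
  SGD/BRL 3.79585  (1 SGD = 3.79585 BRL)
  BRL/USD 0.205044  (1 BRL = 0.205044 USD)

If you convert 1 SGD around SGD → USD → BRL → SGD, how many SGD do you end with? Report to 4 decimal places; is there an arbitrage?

Around SGD → USD → BRL → SGD: 1 × 0.778317 ÷ 0.205044 ÷ 3.79585 = 1.000001
Product ≈ 1 (deviation 0.000%, within rounding noise).

1.0000 (no arbitrage)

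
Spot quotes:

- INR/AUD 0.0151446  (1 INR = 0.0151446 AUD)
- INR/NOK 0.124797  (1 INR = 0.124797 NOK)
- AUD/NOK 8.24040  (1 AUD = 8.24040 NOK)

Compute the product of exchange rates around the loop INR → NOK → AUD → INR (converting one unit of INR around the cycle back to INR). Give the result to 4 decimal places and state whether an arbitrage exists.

Around INR → NOK → AUD → INR: 1 × 0.124797 ÷ 8.24040 ÷ 0.0151446 = 0.999995
Product ≈ 1 (deviation 0.000%, within rounding noise).

1.0000 (no arbitrage)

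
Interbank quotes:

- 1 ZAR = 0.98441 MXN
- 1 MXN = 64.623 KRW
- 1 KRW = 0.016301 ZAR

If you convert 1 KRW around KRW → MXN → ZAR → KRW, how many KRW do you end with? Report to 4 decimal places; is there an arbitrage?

Around KRW → MXN → ZAR → KRW: 1 ÷ 64.623 ÷ 0.98441 ÷ 0.016301 = 0.964323
Product < 1; profitable direction is KRW → ZAR → MXN → KRW.

0.9643 (arbitrage exists)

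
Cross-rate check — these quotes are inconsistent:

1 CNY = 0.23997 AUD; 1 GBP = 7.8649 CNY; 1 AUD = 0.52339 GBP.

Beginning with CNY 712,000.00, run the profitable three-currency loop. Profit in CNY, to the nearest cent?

Profitable loop is CNY → GBP → AUD → CNY:
CNY 712,000.00 ÷ 7.8649 = GBP 90,528.81
GBP 90,528.81 ÷ 0.52339 = AUD 172,966.25
AUD 172,966.25 ÷ 0.23997 = CNY 720,782.80
Profit = CNY 720,782.80 − CNY 712,000.00

Profit: CNY 8,782.80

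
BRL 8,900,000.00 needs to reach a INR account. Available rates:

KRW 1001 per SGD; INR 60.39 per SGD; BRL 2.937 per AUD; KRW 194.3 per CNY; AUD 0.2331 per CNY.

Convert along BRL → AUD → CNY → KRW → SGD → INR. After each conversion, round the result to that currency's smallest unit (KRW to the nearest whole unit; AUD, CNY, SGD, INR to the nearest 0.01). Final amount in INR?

INR 152,386,866.87

BRL 8,900,000.00 ÷ 2.937 = AUD 3,030,303.03
AUD 3,030,303.03 ÷ 0.2331 = CNY 13,000,013.00
CNY 13,000,013.00 × 194.3 = KRW 2,525,902,526
KRW 2,525,902,526 ÷ 1001 = SGD 2,523,379.15
SGD 2,523,379.15 × 60.39 = INR 152,386,866.87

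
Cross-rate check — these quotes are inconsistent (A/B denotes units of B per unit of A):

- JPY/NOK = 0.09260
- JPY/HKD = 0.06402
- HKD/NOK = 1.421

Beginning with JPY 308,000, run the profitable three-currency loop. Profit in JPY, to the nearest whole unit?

Profit: JPY 5,510

Profitable loop is JPY → NOK → HKD → JPY:
JPY 308,000 × 0.09260 = NOK 28,520.80
NOK 28,520.80 ÷ 1.421 = HKD 20,070.94
HKD 20,070.94 ÷ 0.06402 = JPY 313,510
Profit = JPY 313,510 − JPY 308,000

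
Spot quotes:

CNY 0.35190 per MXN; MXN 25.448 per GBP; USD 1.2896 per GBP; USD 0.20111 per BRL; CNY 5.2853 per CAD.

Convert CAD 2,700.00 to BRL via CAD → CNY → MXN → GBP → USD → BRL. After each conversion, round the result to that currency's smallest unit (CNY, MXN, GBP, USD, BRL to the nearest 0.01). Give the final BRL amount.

CAD 2,700.00 × 5.2853 = CNY 14,270.31
CNY 14,270.31 ÷ 0.35190 = MXN 40,552.17
MXN 40,552.17 ÷ 25.448 = GBP 1,593.53
GBP 1,593.53 × 1.2896 = USD 2,055.02
USD 2,055.02 ÷ 0.20111 = BRL 10,218.39

BRL 10,218.39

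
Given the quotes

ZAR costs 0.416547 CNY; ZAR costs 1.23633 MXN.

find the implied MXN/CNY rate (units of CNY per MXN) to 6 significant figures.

MXN/CNY = 0.336922

1 MXN ÷ 1.23633 = 0.808846 ZAR
0.808846 ZAR × 0.416547 = 0.336922 CNY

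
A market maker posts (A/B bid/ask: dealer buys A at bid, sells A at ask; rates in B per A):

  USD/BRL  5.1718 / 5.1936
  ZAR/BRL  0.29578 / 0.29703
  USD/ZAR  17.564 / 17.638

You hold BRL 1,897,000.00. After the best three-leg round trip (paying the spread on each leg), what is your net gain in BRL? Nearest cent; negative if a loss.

Net profit: BRL 540.55

Best loop BRL → USD → ZAR → BRL:
BRL 1,897,000.00 ÷ 5.1936 (buy USD at ask) = USD 365,257.24
USD 365,257.24 × 17.564 (sell USD at bid) = ZAR 6,415,378.16
ZAR 6,415,378.16 × 0.29578 (sell ZAR at bid) = BRL 1,897,540.55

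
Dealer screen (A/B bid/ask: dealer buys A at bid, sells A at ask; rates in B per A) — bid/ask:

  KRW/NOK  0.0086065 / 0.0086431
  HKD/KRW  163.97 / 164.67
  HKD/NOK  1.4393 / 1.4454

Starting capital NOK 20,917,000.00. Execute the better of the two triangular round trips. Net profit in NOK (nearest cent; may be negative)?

Best loop NOK → KRW → HKD → NOK:
NOK 20,917,000.00 ÷ 0.0086431 (buy KRW at ask) = KRW 2,420,080,758
KRW 2,420,080,758 ÷ 164.67 (buy HKD at ask) = HKD 14,696,549.21
HKD 14,696,549.21 × 1.4393 (sell HKD at bid) = NOK 21,152,743.27

Net profit: NOK 235,743.27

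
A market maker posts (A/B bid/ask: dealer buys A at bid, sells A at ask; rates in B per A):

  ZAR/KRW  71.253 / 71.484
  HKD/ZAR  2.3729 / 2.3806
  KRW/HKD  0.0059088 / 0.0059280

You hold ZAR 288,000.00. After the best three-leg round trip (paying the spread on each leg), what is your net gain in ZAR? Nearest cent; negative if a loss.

Best loop ZAR → KRW → HKD → ZAR:
ZAR 288,000.00 × 71.253 (sell ZAR at bid) = KRW 20,520,864
KRW 20,520,864 × 0.0059088 (sell KRW at bid) = HKD 121,253.68
HKD 121,253.68 × 2.3729 (sell HKD at bid) = ZAR 287,722.86

Net result: ZAR -277.14 (no profitable arbitrage after spreads)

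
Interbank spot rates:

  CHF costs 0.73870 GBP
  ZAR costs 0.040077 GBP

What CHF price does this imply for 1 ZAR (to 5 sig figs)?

1 ZAR × 0.040077 = 0.040077 GBP
0.040077 GBP ÷ 0.73870 = 0.0542534 CHF

ZAR/CHF = 0.054253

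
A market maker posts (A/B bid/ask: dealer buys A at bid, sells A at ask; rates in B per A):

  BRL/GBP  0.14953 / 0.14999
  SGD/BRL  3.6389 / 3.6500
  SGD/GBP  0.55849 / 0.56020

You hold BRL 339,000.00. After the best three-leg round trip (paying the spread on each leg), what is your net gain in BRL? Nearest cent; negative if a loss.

Best loop BRL → SGD → GBP → BRL:
BRL 339,000.00 ÷ 3.6500 (buy SGD at ask) = SGD 92,876.71
SGD 92,876.71 × 0.55849 (sell SGD at bid) = GBP 51,870.72
GBP 51,870.72 ÷ 0.14999 (buy BRL at ask) = BRL 345,827.82

Net profit: BRL 6,827.82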